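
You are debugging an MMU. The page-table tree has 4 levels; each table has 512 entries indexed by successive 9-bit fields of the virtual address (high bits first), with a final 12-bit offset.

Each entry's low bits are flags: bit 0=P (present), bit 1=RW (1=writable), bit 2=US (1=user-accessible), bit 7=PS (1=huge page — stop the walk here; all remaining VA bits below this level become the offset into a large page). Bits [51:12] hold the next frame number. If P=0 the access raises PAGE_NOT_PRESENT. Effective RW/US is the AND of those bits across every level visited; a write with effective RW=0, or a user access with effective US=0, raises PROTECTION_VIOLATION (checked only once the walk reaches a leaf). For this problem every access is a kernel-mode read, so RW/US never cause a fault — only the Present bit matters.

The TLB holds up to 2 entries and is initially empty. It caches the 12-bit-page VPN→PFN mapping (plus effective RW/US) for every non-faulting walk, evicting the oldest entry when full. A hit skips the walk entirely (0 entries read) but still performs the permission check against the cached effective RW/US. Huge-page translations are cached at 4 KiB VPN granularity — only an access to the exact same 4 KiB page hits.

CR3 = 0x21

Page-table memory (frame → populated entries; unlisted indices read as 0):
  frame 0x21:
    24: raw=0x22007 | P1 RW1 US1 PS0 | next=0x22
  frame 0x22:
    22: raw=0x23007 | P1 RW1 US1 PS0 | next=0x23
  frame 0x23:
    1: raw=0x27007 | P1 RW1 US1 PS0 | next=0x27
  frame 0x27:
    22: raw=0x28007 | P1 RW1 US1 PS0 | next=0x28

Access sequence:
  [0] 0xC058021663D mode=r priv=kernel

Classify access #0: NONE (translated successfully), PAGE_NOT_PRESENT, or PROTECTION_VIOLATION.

Per-access translation:
#0 VA=0xC058021663D (r,kernel):
  L0 @0x21[24] → 0x22007  P=1,RW=1,US=1,PS=0
  L1 @0x22[22] → 0x23007  P=1,RW=1,US=1,PS=0
  L2 @0x23[1] → 0x27007  P=1,RW=1,US=1,PS=0
  L3 @0x27[22] → 0x28007  P=1,RW=1,US=1,PS=0
  → PA=0x2863D  (4 entries read)

Access #0 fault: NONE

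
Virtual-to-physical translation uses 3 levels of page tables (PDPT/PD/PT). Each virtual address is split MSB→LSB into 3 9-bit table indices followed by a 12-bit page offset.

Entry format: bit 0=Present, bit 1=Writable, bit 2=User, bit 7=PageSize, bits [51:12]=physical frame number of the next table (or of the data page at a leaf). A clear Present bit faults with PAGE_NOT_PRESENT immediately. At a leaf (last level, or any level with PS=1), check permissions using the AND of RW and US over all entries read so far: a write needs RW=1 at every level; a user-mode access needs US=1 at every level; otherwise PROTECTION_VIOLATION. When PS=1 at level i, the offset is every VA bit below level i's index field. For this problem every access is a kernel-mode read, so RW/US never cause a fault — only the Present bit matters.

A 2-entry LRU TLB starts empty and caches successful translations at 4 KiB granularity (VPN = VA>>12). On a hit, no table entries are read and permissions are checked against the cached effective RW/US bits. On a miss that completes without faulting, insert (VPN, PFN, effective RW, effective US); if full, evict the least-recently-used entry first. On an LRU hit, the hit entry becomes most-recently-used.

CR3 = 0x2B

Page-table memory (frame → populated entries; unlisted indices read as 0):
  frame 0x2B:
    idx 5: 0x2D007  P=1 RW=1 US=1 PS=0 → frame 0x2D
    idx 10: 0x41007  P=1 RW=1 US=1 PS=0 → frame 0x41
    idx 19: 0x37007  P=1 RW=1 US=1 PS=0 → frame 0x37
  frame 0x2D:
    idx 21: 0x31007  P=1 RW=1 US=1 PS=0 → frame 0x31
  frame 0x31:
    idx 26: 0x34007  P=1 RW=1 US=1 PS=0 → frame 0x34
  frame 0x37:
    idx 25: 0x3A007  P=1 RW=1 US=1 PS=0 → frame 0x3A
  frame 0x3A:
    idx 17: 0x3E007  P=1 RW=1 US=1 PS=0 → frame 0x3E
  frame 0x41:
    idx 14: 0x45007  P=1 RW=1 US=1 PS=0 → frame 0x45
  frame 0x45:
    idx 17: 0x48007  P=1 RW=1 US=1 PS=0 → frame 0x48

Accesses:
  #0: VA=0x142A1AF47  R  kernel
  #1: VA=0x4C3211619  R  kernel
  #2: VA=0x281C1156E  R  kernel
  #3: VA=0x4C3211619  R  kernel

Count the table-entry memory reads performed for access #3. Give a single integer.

Trace:
#0 VA=0x142A1AF47 (r,kernel):
  [0] read 0x2B idx=5: raw=0x2D007 flags P=1 W=1 U=1 S=0
  [1] read 0x2D idx=21: raw=0x31007 flags P=1 W=1 U=1 S=0
  [2] read 0x31 idx=26: raw=0x34007 flags P=1 W=1 U=1 S=0
  ⇒ phys 0x34F47  [3 reads]
#1 VA=0x4C3211619 (r,kernel):
  [0] read 0x2B idx=19: raw=0x37007 flags P=1 W=1 U=1 S=0
  [1] read 0x37 idx=25: raw=0x3A007 flags P=1 W=1 U=1 S=0
  [2] read 0x3A idx=17: raw=0x3E007 flags P=1 W=1 U=1 S=0
  ⇒ phys 0x3E619  [3 reads]
#2 VA=0x281C1156E (r,kernel):
  [0] read 0x2B idx=10: raw=0x41007 flags P=1 W=1 U=1 S=0
  [1] read 0x41 idx=14: raw=0x45007 flags P=1 W=1 U=1 S=0
  [2] read 0x45 idx=17: raw=0x48007 flags P=1 W=1 U=1 S=0
  ⇒ phys 0x4856E  [3 reads]
#3 VA=0x4C3211619 (r,kernel):
  TLB hit vpn=0x4C3211 → PA=0x3E619

Entries read for #3: 0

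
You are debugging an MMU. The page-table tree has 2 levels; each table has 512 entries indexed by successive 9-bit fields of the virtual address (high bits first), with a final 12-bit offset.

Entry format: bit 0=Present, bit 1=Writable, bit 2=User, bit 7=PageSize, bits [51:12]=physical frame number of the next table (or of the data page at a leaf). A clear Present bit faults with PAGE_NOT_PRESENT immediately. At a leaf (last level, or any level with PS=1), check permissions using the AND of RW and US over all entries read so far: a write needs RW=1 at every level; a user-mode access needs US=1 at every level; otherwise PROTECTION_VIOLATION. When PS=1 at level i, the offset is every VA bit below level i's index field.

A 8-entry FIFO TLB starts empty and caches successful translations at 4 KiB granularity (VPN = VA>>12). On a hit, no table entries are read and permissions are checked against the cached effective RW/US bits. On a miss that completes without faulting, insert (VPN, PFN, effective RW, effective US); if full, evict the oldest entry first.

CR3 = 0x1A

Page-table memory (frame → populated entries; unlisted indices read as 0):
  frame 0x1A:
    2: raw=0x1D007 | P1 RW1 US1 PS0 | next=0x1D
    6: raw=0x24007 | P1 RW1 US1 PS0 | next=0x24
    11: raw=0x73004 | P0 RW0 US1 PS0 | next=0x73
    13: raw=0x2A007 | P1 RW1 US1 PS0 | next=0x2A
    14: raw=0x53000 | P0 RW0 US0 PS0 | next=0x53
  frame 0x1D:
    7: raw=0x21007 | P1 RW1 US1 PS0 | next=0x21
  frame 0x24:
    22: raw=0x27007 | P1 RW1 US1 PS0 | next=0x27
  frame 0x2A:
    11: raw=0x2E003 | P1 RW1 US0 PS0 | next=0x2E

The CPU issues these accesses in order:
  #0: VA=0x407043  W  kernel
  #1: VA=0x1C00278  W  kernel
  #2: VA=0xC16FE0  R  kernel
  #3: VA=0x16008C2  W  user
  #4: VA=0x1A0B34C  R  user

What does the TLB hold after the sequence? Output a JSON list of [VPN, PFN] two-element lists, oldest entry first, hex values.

Walk each access:
#0 VA=0x407043 (w,kernel):
  L0 @0x1A[2] → 0x1D007  P=1,RW=1,US=1,PS=0
  L1 @0x1D[7] → 0x21007  P=1,RW=1,US=1,PS=0
  ✓ 0x21043  — 2 lookups
#1 VA=0x1C00278 (w,kernel):
  L0 @0x1A[14] → 0x53000  P=0,RW=0,US=0,PS=0
  → PAGE_NOT_PRESENT  (1 entries read)
#2 VA=0xC16FE0 (r,kernel):
  L0 @0x1A[6] → 0x24007  P=1,RW=1,US=1,PS=0
  L1 @0x24[22] → 0x27007  P=1,RW=1,US=1,PS=0
  ✓ 0x27FE0  — 2 lookups
#3 VA=0x16008C2 (w,user):
  L0 @0x1A[11] → 0x73004  P=0,RW=0,US=1,PS=0
  → PAGE_NOT_PRESENT  (1 entries read)
#4 VA=0x1A0B34C (r,user):
  L0 @0x1A[13] → 0x2A007  P=1,RW=1,US=1,PS=0
  L1 @0x2A[11] → 0x2E003  P=1,RW=1,US=0,PS=0
  → PROTECTION_VIOLATION  (2 entries read)

TLB: [["0x407", "0x21"], ["0xC16", "0x27"]]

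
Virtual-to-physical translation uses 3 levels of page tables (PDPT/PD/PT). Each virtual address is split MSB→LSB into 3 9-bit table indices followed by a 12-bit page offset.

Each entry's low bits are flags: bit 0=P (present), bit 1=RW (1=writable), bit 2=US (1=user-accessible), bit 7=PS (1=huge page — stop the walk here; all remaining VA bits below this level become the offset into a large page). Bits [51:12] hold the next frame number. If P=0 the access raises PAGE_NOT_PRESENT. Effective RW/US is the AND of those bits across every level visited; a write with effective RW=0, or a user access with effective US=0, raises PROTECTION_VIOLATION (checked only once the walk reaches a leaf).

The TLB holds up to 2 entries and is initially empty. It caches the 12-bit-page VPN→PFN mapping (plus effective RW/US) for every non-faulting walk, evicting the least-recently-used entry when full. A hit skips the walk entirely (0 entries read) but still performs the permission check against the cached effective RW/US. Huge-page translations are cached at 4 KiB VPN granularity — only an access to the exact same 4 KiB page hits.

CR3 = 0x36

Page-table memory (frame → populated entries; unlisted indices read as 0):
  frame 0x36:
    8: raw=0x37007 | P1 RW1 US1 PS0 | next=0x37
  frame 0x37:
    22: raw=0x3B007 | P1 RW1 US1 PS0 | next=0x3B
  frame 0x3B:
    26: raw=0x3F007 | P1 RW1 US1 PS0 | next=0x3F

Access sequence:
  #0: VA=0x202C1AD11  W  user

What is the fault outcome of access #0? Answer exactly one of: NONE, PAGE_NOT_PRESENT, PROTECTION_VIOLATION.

Per-access translation:
#0 VA=0x202C1AD11 (w,user):
  [0] read 0x36 idx=8: raw=0x37007 flags P=1 W=1 U=1 S=0
  [1] read 0x37 idx=22: raw=0x3B007 flags P=1 W=1 U=1 S=0
  [2] read 0x3B idx=26: raw=0x3F007 flags P=1 W=1 U=1 S=0
  ⇒ phys 0x3FD11  [3 reads]

Access #0 fault: NONE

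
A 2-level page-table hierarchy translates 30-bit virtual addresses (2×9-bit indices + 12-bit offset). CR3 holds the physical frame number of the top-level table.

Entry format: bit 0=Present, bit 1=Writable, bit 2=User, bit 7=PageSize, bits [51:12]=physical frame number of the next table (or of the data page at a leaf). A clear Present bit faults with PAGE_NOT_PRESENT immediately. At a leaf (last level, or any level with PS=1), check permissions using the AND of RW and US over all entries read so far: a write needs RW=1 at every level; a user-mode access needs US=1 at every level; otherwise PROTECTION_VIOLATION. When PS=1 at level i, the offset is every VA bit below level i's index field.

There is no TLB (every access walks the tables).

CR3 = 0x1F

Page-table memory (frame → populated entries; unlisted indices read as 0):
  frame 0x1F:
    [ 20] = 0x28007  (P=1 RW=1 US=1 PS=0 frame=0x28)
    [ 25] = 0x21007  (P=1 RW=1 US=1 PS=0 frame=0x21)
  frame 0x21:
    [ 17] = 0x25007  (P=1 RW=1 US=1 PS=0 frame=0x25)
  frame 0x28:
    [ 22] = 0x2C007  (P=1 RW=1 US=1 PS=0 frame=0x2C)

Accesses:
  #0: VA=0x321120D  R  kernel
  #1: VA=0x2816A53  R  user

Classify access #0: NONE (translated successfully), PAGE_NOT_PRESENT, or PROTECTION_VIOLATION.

Trace:
#0 VA=0x321120D (r,kernel):
  L0: frame=0x1F idx=25 entry=0x21007 [P=1 RW=1 US=1 PS=0]
  L1: frame=0x21 idx=17 entry=0x25007 [P=1 RW=1 US=1 PS=0]
  → PA=0x2520D  (2 entries read)
#1 VA=0x2816A53 (r,user):
  L0: frame=0x1F idx=20 entry=0x28007 [P=1 RW=1 US=1 PS=0]
  L1: frame=0x28 idx=22 entry=0x2C007 [P=1 RW=1 US=1 PS=0]
  → PA=0x2CA53  (2 entries read)

Access #0 fault: NONE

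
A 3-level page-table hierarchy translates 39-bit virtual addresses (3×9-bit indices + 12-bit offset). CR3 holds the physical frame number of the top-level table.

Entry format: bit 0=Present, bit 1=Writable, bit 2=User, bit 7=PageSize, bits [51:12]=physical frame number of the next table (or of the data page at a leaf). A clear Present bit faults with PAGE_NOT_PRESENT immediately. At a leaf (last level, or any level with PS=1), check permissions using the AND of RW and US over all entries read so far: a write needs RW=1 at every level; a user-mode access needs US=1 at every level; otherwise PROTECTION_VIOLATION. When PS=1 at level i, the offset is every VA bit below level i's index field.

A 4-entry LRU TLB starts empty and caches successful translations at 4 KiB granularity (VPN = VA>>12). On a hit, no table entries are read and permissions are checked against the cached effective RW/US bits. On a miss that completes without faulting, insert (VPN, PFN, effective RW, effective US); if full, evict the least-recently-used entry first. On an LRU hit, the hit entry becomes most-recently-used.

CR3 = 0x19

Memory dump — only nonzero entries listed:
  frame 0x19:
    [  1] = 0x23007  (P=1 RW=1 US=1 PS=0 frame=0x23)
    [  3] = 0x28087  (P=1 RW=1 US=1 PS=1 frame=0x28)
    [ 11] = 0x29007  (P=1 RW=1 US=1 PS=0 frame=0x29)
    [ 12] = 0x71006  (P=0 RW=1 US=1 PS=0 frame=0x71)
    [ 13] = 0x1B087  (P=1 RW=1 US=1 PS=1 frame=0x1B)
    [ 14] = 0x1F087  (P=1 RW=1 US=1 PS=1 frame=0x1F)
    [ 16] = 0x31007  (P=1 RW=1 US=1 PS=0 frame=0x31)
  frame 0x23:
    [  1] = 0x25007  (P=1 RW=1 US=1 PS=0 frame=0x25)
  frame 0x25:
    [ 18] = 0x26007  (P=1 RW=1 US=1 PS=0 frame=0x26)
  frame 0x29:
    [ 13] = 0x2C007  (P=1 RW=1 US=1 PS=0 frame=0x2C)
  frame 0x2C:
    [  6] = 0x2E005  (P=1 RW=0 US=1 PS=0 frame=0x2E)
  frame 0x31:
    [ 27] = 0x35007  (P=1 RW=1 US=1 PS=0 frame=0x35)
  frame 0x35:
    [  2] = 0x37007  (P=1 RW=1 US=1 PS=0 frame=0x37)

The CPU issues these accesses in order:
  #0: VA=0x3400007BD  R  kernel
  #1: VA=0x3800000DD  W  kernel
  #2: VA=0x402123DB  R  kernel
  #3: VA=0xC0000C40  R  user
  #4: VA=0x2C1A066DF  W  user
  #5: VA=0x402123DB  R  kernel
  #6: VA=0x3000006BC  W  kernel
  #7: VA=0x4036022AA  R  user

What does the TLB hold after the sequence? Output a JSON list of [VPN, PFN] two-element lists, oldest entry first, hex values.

Per-access translation:
#0 VA=0x3400007BD (r,kernel):
  lvl0: tbl 0x19, slot 13 ⇒ 0x1B087 (P1/RW1/US1/PS1)
  → PA=0x1B7BD (huge @L0)  (1 entries read)
#1 VA=0x3800000DD (w,kernel):
  lvl0: tbl 0x19, slot 14 ⇒ 0x1F087 (P1/RW1/US1/PS1)
  → PA=0x1F0DD (huge @L0)  (1 entries read)
#2 VA=0x402123DB (r,kernel):
  lvl0: tbl 0x19, slot 1 ⇒ 0x23007 (P1/RW1/US1/PS0)
  lvl1: tbl 0x23, slot 1 ⇒ 0x25007 (P1/RW1/US1/PS0)
  lvl2: tbl 0x25, slot 18 ⇒ 0x26007 (P1/RW1/US1/PS0)
  → PA=0x263DB  (3 entries read)
#3 VA=0xC0000C40 (r,user):
  lvl0: tbl 0x19, slot 3 ⇒ 0x28087 (P1/RW1/US1/PS1)
  → PA=0x28C40 (huge @L0)  (1 entries read)
#4 VA=0x2C1A066DF (w,user):
  lvl0: tbl 0x19, slot 11 ⇒ 0x29007 (P1/RW1/US1/PS0)
  lvl1: tbl 0x29, slot 13 ⇒ 0x2C007 (P1/RW1/US1/PS0)
  lvl2: tbl 0x2C, slot 6 ⇒ 0x2E005 (P1/RW0/US1/PS0)
  → PROTECTION_VIOLATION  (3 entries read)
#5 VA=0x402123DB (r,kernel):
  TLB hit vpn=0x40212 → PA=0x263DB
#6 VA=0x3000006BC (w,kernel):
  lvl0: tbl 0x19, slot 12 ⇒ 0x71006 (P0/RW1/US1/PS0)
  → PAGE_NOT_PRESENT  (1 entries read)
#7 VA=0x4036022AA (r,user):
  lvl0: tbl 0x19, slot 16 ⇒ 0x31007 (P1/RW1/US1/PS0)
  lvl1: tbl 0x31, slot 27 ⇒ 0x35007 (P1/RW1/US1/PS0)
  lvl2: tbl 0x35, slot 2 ⇒ 0x37007 (P1/RW1/US1/PS0)
  → PA=0x372AA  (3 entries read)

TLB: [["0x380000", "0x1F"], ["0xC0000", "0x28"], ["0x40212", "0x26"], ["0x403602", "0x37"]]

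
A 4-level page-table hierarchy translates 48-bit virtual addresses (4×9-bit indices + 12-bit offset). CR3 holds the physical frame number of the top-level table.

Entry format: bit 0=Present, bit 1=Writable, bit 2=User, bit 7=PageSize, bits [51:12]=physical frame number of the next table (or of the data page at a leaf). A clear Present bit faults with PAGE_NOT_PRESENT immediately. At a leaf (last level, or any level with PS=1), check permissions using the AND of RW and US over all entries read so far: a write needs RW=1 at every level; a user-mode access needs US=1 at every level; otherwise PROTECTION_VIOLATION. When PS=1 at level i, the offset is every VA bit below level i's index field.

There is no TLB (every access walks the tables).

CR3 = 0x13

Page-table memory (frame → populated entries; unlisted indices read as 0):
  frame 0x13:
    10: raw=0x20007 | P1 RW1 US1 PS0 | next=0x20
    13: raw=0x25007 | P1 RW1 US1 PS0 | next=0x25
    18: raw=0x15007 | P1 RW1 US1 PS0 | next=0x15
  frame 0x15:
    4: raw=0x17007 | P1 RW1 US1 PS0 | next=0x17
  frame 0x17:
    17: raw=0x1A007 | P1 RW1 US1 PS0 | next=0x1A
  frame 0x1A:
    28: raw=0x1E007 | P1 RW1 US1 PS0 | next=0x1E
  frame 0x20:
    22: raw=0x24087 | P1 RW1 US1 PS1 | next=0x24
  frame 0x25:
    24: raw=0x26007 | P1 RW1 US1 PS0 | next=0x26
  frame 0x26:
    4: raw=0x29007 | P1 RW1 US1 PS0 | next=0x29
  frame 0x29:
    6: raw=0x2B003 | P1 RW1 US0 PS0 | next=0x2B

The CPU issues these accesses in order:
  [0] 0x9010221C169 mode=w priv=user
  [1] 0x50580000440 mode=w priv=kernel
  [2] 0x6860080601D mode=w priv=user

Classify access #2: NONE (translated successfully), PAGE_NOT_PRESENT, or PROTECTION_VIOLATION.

Trace:
#0 VA=0x9010221C169 (w,user):
  L0 @0x13[18] → 0x15007  P=1,RW=1,US=1,PS=0
  L1 @0x15[4] → 0x17007  P=1,RW=1,US=1,PS=0
  L2 @0x17[17] → 0x1A007  P=1,RW=1,US=1,PS=0
  L3 @0x1A[28] → 0x1E007  P=1,RW=1,US=1,PS=0
  → PA=0x1E169  (4 entries read)
#1 VA=0x50580000440 (w,kernel):
  L0 @0x13[10] → 0x20007  P=1,RW=1,US=1,PS=0
  L1 @0x20[22] → 0x24087  P=1,RW=1,US=1,PS=1
  → PA=0x24440 (huge @L1)  (2 entries read)
#2 VA=0x6860080601D (w,user):
  L0 @0x13[13] → 0x25007  P=1,RW=1,US=1,PS=0
  L1 @0x25[24] → 0x26007  P=1,RW=1,US=1,PS=0
  L2 @0x26[4] → 0x29007  P=1,RW=1,US=1,PS=0
  L3 @0x29[6] → 0x2B003  P=1,RW=1,US=0,PS=0
  → PROTECTION_VIOLATION  (4 entries read)

Access #2 fault: PROTECTION_VIOLATION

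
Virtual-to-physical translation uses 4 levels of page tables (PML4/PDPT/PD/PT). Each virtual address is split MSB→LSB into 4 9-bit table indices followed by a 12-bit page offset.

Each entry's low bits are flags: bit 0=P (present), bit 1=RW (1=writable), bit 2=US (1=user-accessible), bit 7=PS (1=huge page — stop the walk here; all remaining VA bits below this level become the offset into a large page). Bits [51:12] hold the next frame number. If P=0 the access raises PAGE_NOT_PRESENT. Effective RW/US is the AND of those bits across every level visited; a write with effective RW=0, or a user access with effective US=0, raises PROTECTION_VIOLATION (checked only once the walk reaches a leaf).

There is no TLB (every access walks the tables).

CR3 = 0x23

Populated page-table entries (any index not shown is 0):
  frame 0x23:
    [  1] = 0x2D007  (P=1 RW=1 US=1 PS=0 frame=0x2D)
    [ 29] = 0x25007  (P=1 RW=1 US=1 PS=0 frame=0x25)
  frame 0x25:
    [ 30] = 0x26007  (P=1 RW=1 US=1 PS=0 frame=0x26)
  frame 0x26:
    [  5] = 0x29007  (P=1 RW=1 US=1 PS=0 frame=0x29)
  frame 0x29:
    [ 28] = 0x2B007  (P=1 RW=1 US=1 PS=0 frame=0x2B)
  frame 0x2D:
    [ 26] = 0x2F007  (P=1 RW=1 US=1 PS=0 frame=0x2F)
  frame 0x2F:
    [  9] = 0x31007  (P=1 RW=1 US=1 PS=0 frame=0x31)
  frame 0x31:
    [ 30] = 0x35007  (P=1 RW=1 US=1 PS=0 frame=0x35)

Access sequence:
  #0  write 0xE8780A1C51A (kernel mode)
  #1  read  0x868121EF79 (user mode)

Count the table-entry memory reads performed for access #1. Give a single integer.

Trace:
#0 VA=0xE8780A1C51A (w,kernel):
  L0: frame=0x23 idx=29 entry=0x25007 [P=1 RW=1 US=1 PS=0]
  L1: frame=0x25 idx=30 entry=0x26007 [P=1 RW=1 US=1 PS=0]
  L2: frame=0x26 idx=5 entry=0x29007 [P=1 RW=1 US=1 PS=0]
  L3: frame=0x29 idx=28 entry=0x2B007 [P=1 RW=1 US=1 PS=0]
  ⇒ phys 0x2B51A  [4 reads]
#1 VA=0x868121EF79 (r,user):
  L0: frame=0x23 idx=1 entry=0x2D007 [P=1 RW=1 US=1 PS=0]
  L1: frame=0x2D idx=26 entry=0x2F007 [P=1 RW=1 US=1 PS=0]
  L2: frame=0x2F idx=9 entry=0x31007 [P=1 RW=1 US=1 PS=0]
  L3: frame=0x31 idx=30 entry=0x35007 [P=1 RW=1 US=1 PS=0]
  ⇒ phys 0x35F79  [4 reads]

Entries read for #1: 4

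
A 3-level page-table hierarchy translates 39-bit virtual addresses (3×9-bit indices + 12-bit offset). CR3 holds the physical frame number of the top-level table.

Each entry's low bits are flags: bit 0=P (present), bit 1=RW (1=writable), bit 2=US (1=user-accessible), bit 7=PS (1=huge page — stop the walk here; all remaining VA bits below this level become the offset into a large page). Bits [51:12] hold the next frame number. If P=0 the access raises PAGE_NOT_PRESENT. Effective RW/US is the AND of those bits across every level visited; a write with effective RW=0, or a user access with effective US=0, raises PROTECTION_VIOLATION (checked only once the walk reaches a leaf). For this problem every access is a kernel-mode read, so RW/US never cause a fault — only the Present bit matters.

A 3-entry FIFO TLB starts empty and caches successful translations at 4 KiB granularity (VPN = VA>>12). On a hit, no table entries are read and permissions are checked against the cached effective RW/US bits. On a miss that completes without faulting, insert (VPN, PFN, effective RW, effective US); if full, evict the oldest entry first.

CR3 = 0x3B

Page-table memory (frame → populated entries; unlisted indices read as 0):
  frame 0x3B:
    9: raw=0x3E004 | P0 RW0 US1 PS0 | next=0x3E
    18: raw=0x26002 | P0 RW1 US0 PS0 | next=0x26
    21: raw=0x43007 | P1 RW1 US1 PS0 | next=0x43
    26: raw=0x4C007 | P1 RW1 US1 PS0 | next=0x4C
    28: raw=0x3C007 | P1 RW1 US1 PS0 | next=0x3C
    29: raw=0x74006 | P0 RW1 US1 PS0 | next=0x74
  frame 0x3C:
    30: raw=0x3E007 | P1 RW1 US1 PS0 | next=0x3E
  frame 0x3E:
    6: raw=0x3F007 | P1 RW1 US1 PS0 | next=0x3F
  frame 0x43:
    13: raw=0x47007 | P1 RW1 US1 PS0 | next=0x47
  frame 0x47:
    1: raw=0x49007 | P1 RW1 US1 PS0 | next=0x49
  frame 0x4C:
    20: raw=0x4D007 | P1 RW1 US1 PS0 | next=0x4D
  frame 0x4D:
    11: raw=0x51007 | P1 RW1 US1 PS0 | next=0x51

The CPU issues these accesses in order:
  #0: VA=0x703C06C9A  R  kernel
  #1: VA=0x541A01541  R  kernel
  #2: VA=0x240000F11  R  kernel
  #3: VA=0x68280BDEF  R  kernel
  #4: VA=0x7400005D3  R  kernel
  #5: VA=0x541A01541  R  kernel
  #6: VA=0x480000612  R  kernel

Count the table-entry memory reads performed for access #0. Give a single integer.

Per-access translation:
#0 VA=0x703C06C9A (r,kernel):
  lvl0: tbl 0x3B, slot 28 ⇒ 0x3C007 (P1/RW1/US1/PS0)
  lvl1: tbl 0x3C, slot 30 ⇒ 0x3E007 (P1/RW1/US1/PS0)
  lvl2: tbl 0x3E, slot 6 ⇒ 0x3F007 (P1/RW1/US1/PS0)
  ⇒ phys 0x3FC9A  [3 reads]
#1 VA=0x541A01541 (r,kernel):
  lvl0: tbl 0x3B, slot 21 ⇒ 0x43007 (P1/RW1/US1/PS0)
  lvl1: tbl 0x43, slot 13 ⇒ 0x47007 (P1/RW1/US1/PS0)
  lvl2: tbl 0x47, slot 1 ⇒ 0x49007 (P1/RW1/US1/PS0)
  ⇒ phys 0x49541  [3 reads]
#2 VA=0x240000F11 (r,kernel):
  lvl0: tbl 0x3B, slot 9 ⇒ 0x3E004 (P0/RW0/US1/PS0)
  ⇒ fault: PAGE_NOT_PRESENT  — 1 lookups
#3 VA=0x68280BDEF (r,kernel):
  lvl0: tbl 0x3B, slot 26 ⇒ 0x4C007 (P1/RW1/US1/PS0)
  lvl1: tbl 0x4C, slot 20 ⇒ 0x4D007 (P1/RW1/US1/PS0)
  lvl2: tbl 0x4D, slot 11 ⇒ 0x51007 (P1/RW1/US1/PS0)
  ⇒ phys 0x51DEF  [3 reads]
#4 VA=0x7400005D3 (r,kernel):
  lvl0: tbl 0x3B, slot 29 ⇒ 0x74006 (P0/RW1/US1/PS0)
  ⇒ fault: PAGE_NOT_PRESENT  — 1 lookups
#5 VA=0x541A01541 (r,kernel):
  TLB hit vpn=0x541A01 → PA=0x49541
#6 VA=0x480000612 (r,kernel):
  lvl0: tbl 0x3B, slot 18 ⇒ 0x26002 (P0/RW1/US0/PS0)
  ⇒ fault: PAGE_NOT_PRESENT  — 1 lookups

Entries read for #0: 3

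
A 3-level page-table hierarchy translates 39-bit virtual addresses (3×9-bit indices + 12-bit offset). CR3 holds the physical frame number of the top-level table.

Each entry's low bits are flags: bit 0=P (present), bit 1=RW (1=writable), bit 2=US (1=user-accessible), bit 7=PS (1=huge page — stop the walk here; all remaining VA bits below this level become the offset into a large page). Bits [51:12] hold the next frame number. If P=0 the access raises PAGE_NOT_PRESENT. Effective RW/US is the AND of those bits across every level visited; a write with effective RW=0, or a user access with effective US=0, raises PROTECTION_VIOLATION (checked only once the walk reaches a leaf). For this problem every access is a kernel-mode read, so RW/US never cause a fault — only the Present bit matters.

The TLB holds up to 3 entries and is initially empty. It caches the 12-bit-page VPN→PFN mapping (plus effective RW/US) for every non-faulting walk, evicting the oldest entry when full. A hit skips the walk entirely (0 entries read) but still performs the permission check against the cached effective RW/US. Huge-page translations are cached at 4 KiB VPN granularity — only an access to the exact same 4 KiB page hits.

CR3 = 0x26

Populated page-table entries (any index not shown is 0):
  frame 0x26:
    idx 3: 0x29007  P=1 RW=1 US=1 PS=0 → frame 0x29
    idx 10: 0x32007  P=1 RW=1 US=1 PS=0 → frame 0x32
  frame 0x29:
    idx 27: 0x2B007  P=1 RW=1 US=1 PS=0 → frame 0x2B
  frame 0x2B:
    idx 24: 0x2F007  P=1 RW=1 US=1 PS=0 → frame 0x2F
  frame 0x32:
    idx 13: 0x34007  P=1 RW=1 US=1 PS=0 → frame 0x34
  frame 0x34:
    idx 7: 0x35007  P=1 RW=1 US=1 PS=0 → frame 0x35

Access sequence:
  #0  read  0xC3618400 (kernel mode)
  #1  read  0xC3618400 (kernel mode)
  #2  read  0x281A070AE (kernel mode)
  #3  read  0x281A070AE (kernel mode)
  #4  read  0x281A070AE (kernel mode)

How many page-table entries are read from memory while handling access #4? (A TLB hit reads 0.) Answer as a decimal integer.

Walk each access:
#0 VA=0xC3618400 (r,kernel):
  lvl0: tbl 0x26, slot 3 ⇒ 0x29007 (P1/RW1/US1/PS0)
  lvl1: tbl 0x29, slot 27 ⇒ 0x2B007 (P1/RW1/US1/PS0)
  lvl2: tbl 0x2B, slot 24 ⇒ 0x2F007 (P1/RW1/US1/PS0)
  ⇒ phys 0x2F400  [3 reads]
#1 VA=0xC3618400 (r,kernel):
  TLB hit vpn=0xC3618 → PA=0x2F400
#2 VA=0x281A070AE (r,kernel):
  lvl0: tbl 0x26, slot 10 ⇒ 0x32007 (P1/RW1/US1/PS0)
  lvl1: tbl 0x32, slot 13 ⇒ 0x34007 (P1/RW1/US1/PS0)
  lvl2: tbl 0x34, slot 7 ⇒ 0x35007 (P1/RW1/US1/PS0)
  ⇒ phys 0x350AE  [3 reads]
#3 VA=0x281A070AE (r,kernel):
  TLB hit vpn=0x281A07 → PA=0x350AE
#4 VA=0x281A070AE (r,kernel):
  TLB hit vpn=0x281A07 → PA=0x350AE

Entries read for #4: 0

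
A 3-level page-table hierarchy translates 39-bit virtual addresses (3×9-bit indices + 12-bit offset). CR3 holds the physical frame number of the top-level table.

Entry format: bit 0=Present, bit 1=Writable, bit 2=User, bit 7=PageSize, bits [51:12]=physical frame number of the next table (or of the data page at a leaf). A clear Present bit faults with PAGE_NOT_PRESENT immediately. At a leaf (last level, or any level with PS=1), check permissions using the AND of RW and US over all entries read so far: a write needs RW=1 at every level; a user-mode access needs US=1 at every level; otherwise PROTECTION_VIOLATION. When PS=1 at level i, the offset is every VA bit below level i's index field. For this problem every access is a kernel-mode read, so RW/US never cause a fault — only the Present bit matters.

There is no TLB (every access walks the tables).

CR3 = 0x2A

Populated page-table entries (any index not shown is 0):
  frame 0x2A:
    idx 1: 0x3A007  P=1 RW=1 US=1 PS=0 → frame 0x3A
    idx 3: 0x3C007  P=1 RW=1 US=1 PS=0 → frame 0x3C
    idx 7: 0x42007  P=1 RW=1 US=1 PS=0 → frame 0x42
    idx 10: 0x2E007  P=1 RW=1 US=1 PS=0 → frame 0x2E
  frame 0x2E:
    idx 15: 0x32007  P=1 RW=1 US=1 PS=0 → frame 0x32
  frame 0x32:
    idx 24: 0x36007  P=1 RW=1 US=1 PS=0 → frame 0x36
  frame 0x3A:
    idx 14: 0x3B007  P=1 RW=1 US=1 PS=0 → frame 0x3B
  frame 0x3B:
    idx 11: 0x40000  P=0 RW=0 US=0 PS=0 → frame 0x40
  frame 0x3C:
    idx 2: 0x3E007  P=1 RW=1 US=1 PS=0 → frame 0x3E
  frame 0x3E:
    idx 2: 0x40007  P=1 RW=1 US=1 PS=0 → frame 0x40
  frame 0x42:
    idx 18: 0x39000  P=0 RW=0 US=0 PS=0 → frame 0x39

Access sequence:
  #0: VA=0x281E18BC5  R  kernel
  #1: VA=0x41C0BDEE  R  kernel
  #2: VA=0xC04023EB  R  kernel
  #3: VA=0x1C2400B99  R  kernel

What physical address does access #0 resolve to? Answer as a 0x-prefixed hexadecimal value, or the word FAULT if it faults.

Walk each access:
#0 VA=0x281E18BC5 (r,kernel):
  L0 @0x2A[10] → 0x2E007  P=1,RW=1,US=1,PS=0
  L1 @0x2E[15] → 0x32007  P=1,RW=1,US=1,PS=0
  L2 @0x32[24] → 0x36007  P=1,RW=1,US=1,PS=0
  ✓ 0x36BC5  — 3 lookups
#1 VA=0x41C0BDEE (r,kernel):
  L0 @0x2A[1] → 0x3A007  P=1,RW=1,US=1,PS=0
  L1 @0x3A[14] → 0x3B007  P=1,RW=1,US=1,PS=0
  L2 @0x3B[11] → 0x40000  P=0,RW=0,US=0,PS=0
  ⇒ fault: PAGE_NOT_PRESENT  — 3 lookups
#2 VA=0xC04023EB (r,kernel):
  L0 @0x2A[3] → 0x3C007  P=1,RW=1,US=1,PS=0
  L1 @0x3C[2] → 0x3E007  P=1,RW=1,US=1,PS=0
  L2 @0x3E[2] → 0x40007  P=1,RW=1,US=1,PS=0
  ✓ 0x403EB  — 3 lookups
#3 VA=0x1C2400B99 (r,kernel):
  L0 @0x2A[7] → 0x42007  P=1,RW=1,US=1,PS=0
  L1 @0x42[18] → 0x39000  P=0,RW=0,US=0,PS=0
  ⇒ fault: PAGE_NOT_PRESENT  — 2 lookups

Access #0 PA: 0x36BC5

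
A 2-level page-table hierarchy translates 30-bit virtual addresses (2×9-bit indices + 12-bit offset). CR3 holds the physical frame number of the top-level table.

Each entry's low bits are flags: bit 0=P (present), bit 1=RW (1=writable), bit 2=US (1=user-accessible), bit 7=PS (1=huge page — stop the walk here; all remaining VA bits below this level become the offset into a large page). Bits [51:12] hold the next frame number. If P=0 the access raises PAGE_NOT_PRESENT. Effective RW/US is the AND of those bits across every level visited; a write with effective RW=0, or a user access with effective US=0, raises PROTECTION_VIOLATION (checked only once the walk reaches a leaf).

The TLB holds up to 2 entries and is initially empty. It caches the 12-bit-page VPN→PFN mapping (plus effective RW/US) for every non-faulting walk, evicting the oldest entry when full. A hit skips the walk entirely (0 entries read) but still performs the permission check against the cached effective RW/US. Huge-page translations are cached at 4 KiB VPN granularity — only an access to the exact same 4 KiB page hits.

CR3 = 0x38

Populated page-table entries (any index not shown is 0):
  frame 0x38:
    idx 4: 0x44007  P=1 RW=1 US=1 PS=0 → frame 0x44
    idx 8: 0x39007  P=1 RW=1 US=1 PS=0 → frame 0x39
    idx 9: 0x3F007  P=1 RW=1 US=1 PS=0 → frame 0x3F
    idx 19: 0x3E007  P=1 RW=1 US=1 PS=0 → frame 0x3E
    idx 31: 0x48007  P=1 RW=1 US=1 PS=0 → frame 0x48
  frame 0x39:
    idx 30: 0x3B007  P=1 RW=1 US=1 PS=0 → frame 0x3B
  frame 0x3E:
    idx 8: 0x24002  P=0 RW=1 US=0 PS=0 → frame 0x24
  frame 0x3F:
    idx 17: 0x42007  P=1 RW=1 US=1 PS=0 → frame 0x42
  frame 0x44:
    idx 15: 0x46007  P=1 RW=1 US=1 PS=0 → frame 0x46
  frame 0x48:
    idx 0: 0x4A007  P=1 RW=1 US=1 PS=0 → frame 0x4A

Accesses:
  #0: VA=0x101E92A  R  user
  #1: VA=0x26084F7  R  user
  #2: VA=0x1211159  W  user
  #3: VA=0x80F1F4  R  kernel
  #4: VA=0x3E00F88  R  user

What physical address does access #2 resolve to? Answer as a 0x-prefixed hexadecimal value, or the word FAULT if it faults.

Per-access translation:
#0 VA=0x101E92A (r,user):
  L0: frame=0x38 idx=8 entry=0x39007 [P=1 RW=1 US=1 PS=0]
  L1: frame=0x39 idx=30 entry=0x3B007 [P=1 RW=1 US=1 PS=0]
  ⇒ phys 0x3B92A  [2 reads]
#1 VA=0x26084F7 (r,user):
  L0: frame=0x38 idx=19 entry=0x3E007 [P=1 RW=1 US=1 PS=0]
  L1: frame=0x3E idx=8 entry=0x24002 [P=0 RW=1 US=0 PS=0]
  ⇒ fault: PAGE_NOT_PRESENT  — 2 lookups
#2 VA=0x1211159 (w,user):
  L0: frame=0x38 idx=9 entry=0x3F007 [P=1 RW=1 US=1 PS=0]
  L1: frame=0x3F idx=17 entry=0x42007 [P=1 RW=1 US=1 PS=0]
  ⇒ phys 0x42159  [2 reads]
#3 VA=0x80F1F4 (r,kernel):
  L0: frame=0x38 idx=4 entry=0x44007 [P=1 RW=1 US=1 PS=0]
  L1: frame=0x44 idx=15 entry=0x46007 [P=1 RW=1 US=1 PS=0]
  ⇒ phys 0x461F4  [2 reads]
#4 VA=0x3E00F88 (r,user):
  L0: frame=0x38 idx=31 entry=0x48007 [P=1 RW=1 US=1 PS=0]
  L1: frame=0x48 idx=0 entry=0x4A007 [P=1 RW=1 US=1 PS=0]
  ⇒ phys 0x4AF88  [2 reads]

Access #2 PA: 0x42159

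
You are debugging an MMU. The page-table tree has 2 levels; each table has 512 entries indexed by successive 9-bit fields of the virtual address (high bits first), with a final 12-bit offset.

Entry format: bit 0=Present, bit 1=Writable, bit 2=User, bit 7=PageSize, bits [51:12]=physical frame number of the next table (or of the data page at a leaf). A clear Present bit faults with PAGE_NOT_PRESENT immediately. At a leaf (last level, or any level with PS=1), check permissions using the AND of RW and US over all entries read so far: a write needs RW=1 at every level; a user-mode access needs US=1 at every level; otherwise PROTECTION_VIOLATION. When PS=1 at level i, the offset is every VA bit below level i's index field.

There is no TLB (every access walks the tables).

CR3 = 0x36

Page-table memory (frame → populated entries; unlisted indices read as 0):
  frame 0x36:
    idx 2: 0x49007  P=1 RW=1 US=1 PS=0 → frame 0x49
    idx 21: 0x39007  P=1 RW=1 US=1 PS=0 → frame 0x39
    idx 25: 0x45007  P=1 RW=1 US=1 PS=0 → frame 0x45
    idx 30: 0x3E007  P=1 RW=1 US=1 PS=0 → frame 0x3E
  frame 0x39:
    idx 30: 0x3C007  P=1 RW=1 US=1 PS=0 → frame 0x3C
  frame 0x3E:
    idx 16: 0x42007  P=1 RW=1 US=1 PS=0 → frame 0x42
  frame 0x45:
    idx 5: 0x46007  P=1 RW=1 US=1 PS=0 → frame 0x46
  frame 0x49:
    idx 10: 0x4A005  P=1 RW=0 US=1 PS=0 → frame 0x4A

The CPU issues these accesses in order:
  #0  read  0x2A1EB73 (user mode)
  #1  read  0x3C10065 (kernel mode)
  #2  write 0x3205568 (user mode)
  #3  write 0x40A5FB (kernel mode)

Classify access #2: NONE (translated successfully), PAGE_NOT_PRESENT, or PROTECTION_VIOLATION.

Walk each access:
#0 VA=0x2A1EB73 (r,user):
  lvl0: tbl 0x36, slot 21 ⇒ 0x39007 (P1/RW1/US1/PS0)
  lvl1: tbl 0x39, slot 30 ⇒ 0x3C007 (P1/RW1/US1/PS0)
  ⇒ phys 0x3CB73  [2 reads]
#1 VA=0x3C10065 (r,kernel):
  lvl0: tbl 0x36, slot 30 ⇒ 0x3E007 (P1/RW1/US1/PS0)
  lvl1: tbl 0x3E, slot 16 ⇒ 0x42007 (P1/RW1/US1/PS0)
  ⇒ phys 0x42065  [2 reads]
#2 VA=0x3205568 (w,user):
  lvl0: tbl 0x36, slot 25 ⇒ 0x45007 (P1/RW1/US1/PS0)
  lvl1: tbl 0x45, slot 5 ⇒ 0x46007 (P1/RW1/US1/PS0)
  ⇒ phys 0x46568  [2 reads]
#3 VA=0x40A5FB (w,kernel):
  lvl0: tbl 0x36, slot 2 ⇒ 0x49007 (P1/RW1/US1/PS0)
  lvl1: tbl 0x49, slot 10 ⇒ 0x4A005 (P1/RW0/US1/PS0)
  → PROTECTION_VIOLATION  (2 entries read)

Access #2 fault: NONE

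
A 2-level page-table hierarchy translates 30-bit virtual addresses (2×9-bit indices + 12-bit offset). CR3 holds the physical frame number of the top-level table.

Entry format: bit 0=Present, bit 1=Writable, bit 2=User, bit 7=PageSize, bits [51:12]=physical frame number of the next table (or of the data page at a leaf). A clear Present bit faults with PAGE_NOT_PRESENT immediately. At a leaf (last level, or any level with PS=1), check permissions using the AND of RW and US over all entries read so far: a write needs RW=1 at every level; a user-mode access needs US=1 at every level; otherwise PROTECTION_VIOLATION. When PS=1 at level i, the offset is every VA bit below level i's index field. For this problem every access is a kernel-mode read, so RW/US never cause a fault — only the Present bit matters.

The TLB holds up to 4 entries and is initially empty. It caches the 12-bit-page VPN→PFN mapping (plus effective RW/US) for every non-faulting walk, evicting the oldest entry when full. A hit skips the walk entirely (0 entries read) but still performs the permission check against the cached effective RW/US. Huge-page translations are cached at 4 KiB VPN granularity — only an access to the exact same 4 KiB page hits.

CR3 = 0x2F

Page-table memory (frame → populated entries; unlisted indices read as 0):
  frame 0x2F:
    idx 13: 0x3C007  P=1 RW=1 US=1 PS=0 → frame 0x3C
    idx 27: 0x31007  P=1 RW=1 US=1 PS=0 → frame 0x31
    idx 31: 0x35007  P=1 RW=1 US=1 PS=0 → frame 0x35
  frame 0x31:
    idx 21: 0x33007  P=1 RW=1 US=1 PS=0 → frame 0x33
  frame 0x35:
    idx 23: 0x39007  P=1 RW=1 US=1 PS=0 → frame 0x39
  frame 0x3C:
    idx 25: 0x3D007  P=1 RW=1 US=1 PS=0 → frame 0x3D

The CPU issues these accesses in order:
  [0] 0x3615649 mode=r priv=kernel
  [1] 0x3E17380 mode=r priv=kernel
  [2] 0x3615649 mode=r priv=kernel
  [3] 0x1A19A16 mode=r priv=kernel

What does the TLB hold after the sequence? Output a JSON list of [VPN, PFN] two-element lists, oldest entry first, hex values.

Walk each access:
#0 VA=0x3615649 (r,kernel):
  lvl0: tbl 0x2F, slot 27 ⇒ 0x31007 (P1/RW1/US1/PS0)
  lvl1: tbl 0x31, slot 21 ⇒ 0x33007 (P1/RW1/US1/PS0)
  → PA=0x33649  (2 entries read)
#1 VA=0x3E17380 (r,kernel):
  lvl0: tbl 0x2F, slot 31 ⇒ 0x35007 (P1/RW1/US1/PS0)
  lvl1: tbl 0x35, slot 23 ⇒ 0x39007 (P1/RW1/US1/PS0)
  → PA=0x39380  (2 entries read)
#2 VA=0x3615649 (r,kernel):
  TLB hit vpn=0x3615 → PA=0x33649
#3 VA=0x1A19A16 (r,kernel):
  lvl0: tbl 0x2F, slot 13 ⇒ 0x3C007 (P1/RW1/US1/PS0)
  lvl1: tbl 0x3C, slot 25 ⇒ 0x3D007 (P1/RW1/US1/PS0)
  → PA=0x3DA16  (2 entries read)

TLB: [["0x3615", "0x33"], ["0x3E17", "0x39"], ["0x1A19", "0x3D"]]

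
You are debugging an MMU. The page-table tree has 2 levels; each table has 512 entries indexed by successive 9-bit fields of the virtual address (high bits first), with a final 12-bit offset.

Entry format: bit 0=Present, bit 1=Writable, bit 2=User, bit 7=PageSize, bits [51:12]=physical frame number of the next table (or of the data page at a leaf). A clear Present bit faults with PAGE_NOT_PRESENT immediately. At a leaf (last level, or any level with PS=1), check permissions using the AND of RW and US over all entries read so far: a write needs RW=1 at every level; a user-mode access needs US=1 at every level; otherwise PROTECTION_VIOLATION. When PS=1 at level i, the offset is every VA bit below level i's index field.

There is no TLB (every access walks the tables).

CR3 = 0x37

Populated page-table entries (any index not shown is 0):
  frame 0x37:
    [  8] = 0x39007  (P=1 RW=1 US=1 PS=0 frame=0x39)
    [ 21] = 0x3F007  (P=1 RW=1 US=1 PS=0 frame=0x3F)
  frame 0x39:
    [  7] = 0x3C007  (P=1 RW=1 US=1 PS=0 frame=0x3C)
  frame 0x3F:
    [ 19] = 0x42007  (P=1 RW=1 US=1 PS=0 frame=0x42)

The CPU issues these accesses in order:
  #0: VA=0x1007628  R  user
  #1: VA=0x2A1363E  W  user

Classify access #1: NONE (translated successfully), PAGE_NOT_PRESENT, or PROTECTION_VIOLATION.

Walk each access:
#0 VA=0x1007628 (r,user):
  lvl0: tbl 0x37, slot 8 ⇒ 0x39007 (P1/RW1/US1/PS0)
  lvl1: tbl 0x39, slot 7 ⇒ 0x3C007 (P1/RW1/US1/PS0)
  ⇒ phys 0x3C628  [2 reads]
#1 VA=0x2A1363E (w,user):
  lvl0: tbl 0x37, slot 21 ⇒ 0x3F007 (P1/RW1/US1/PS0)
  lvl1: tbl 0x3F, slot 19 ⇒ 0x42007 (P1/RW1/US1/PS0)
  ⇒ phys 0x4263E  [2 reads]

Access #1 fault: NONE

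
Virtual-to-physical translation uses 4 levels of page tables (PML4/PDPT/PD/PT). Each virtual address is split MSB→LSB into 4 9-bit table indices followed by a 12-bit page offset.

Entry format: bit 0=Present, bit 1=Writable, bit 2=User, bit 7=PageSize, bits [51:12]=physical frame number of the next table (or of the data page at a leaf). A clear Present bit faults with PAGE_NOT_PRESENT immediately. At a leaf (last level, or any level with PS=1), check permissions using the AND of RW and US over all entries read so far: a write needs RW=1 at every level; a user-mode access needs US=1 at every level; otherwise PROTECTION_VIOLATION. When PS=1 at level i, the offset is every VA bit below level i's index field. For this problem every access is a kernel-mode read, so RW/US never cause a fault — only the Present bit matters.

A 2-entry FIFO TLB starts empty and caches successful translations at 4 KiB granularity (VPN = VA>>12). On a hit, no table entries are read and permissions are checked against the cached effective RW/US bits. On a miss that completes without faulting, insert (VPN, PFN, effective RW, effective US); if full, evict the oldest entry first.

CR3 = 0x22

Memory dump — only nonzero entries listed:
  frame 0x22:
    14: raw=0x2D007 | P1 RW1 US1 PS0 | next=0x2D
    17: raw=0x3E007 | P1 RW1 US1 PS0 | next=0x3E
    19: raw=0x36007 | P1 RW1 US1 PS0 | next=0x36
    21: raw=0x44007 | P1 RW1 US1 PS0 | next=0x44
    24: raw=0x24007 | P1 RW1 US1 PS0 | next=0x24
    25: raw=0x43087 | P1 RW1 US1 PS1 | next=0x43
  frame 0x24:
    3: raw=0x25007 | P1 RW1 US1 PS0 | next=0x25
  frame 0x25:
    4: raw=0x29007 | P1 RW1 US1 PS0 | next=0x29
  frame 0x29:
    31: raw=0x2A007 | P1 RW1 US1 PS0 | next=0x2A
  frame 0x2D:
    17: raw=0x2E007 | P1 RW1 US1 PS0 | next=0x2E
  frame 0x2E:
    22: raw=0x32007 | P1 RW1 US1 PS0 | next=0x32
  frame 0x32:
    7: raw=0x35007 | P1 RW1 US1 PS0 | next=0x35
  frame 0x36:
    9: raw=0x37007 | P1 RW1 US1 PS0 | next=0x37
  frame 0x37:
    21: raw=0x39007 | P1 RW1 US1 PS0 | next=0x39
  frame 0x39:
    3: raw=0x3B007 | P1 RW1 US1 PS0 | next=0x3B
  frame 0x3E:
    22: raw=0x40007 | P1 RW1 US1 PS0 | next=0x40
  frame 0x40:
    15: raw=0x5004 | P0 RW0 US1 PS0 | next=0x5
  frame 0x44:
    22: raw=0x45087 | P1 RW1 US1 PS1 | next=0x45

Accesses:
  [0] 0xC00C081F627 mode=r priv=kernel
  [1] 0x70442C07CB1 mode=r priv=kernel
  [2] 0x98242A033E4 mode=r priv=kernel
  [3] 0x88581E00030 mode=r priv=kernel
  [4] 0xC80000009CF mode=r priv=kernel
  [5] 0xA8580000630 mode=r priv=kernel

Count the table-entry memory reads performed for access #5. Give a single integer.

Walk each access:
#0 VA=0xC00C081F627 (r,kernel):
  lvl0: tbl 0x22, slot 24 ⇒ 0x24007 (P1/RW1/US1/PS0)
  lvl1: tbl 0x24, slot 3 ⇒ 0x25007 (P1/RW1/US1/PS0)
  lvl2: tbl 0x25, slot 4 ⇒ 0x29007 (P1/RW1/US1/PS0)
  lvl3: tbl 0x29, slot 31 ⇒ 0x2A007 (P1/RW1/US1/PS0)
  ⇒ phys 0x2A627  [4 reads]
#1 VA=0x70442C07CB1 (r,kernel):
  lvl0: tbl 0x22, slot 14 ⇒ 0x2D007 (P1/RW1/US1/PS0)
  lvl1: tbl 0x2D, slot 17 ⇒ 0x2E007 (P1/RW1/US1/PS0)
  lvl2: tbl 0x2E, slot 22 ⇒ 0x32007 (P1/RW1/US1/PS0)
  lvl3: tbl 0x32, slot 7 ⇒ 0x35007 (P1/RW1/US1/PS0)
  ⇒ phys 0x35CB1  [4 reads]
#2 VA=0x98242A033E4 (r,kernel):
  lvl0: tbl 0x22, slot 19 ⇒ 0x36007 (P1/RW1/US1/PS0)
  lvl1: tbl 0x36, slot 9 ⇒ 0x37007 (P1/RW1/US1/PS0)
  lvl2: tbl 0x37, slot 21 ⇒ 0x39007 (P1/RW1/US1/PS0)
  lvl3: tbl 0x39, slot 3 ⇒ 0x3B007 (P1/RW1/US1/PS0)
  ⇒ phys 0x3B3E4  [4 reads]
#3 VA=0x88581E00030 (r,kernel):
  lvl0: tbl 0x22, slot 17 ⇒ 0x3E007 (P1/RW1/US1/PS0)
  lvl1: tbl 0x3E, slot 22 ⇒ 0x40007 (P1/RW1/US1/PS0)
  lvl2: tbl 0x40, slot 15 ⇒ 0x5004 (P0/RW0/US1/PS0)
  ⇒ fault: PAGE_NOT_PRESENT  — 3 lookups
#4 VA=0xC80000009CF (r,kernel):
  lvl0: tbl 0x22, slot 25 ⇒ 0x43087 (P1/RW1/US1/PS1)
  ⇒ phys 0x439CF (huge @L0)  [1 reads]
#5 VA=0xA8580000630 (r,kernel):
  lvl0: tbl 0x22, slot 21 ⇒ 0x44007 (P1/RW1/US1/PS0)
  lvl1: tbl 0x44, slot 22 ⇒ 0x45087 (P1/RW1/US1/PS1)
  ⇒ phys 0x45630 (huge @L1)  [2 reads]

Entries read for #5: 2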